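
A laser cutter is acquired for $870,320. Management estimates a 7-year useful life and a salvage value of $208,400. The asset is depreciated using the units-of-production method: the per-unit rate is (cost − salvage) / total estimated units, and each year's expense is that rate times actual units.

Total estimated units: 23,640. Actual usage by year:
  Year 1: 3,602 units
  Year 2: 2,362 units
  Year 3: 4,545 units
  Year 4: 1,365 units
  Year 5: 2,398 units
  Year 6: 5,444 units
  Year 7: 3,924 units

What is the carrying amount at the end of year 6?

Depreciable base = $870,320 − $208,400 = $661,920.
Rate = $661,920 / 23,640 units = $28 per unit.
Year 1: 3,602 × $28 = $100,856. Book value $769,464.
Year 2: 2,362 × $28 = $66,136. Book value $703,328.
Year 3: 4,545 × $28 = $127,260. Book value $576,068.
Year 4: 1,365 × $28 = $38,220. Book value $537,848.
Year 5: 2,398 × $28 = $67,144. Book value $470,704.
Year 6: 5,444 × $28 = $152,432. Book value $318,272.

$318,272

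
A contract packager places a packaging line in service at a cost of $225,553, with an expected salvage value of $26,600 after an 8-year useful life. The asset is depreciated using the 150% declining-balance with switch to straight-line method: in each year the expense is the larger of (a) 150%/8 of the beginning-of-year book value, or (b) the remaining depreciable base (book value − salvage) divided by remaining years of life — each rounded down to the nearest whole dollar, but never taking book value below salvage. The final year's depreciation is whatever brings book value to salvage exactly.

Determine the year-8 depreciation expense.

Depreciable base = $225,553 − $26,600 = $198,953.
Year 1: DB = ⌊$225,553 × 150%/8⌋ = $42,291; SL = ⌊$198,953/8⌋ = $24,869 → take DB $42,291. Book value $183,262.
Year 2: DB = ⌊$183,262 × 150%/8⌋ = $34,361; SL = ⌊$156,662/7⌋ = $22,380 → take DB $34,361. Book value $148,901.
Year 3: DB = ⌊$148,901 × 150%/8⌋ = $27,918; SL = ⌊$122,301/6⌋ = $20,383 → take DB $27,918. Book value $120,983.
Year 4: DB = ⌊$120,983 × 150%/8⌋ = $22,684; SL = ⌊$94,383/5⌋ = $18,876 → take DB $22,684. Book value $98,299.
Year 5: DB = ⌊$98,299 × 150%/8⌋ = $18,431; SL = ⌊$71,699/4⌋ = $17,924 → take DB $18,431. Book value $79,868.
Year 6: DB = ⌊$79,868 × 150%/8⌋ = $14,975; SL = ⌊$53,268/3⌋ = $17,756 → take SL $17,756. Book value $62,112.
Year 7: DB = ⌊$62,112 × 150%/8⌋ = $11,646; SL = ⌊$35,512/2⌋ = $17,756 → take SL $17,756. Book value $44,356.
Year 8 (final): $44,356 − $26,600 = $17,756. Book value $26,600.

$17,756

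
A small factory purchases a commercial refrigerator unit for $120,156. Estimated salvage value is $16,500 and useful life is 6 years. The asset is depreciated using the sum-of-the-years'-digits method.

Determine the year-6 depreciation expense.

Depreciable base = $120,156 − $16,500 = $103,656.
Sum of the years' digits = 6+5+4+3+2+1 = 21.
Year 1: $103,656 × 6/21 = $29,616. Book value $90,540.
Year 2: $103,656 × 5/21 = $24,680. Book value $65,860.
Year 3: $103,656 × 4/21 = $19,744. Book value $46,116.
Year 4: $103,656 × 3/21 = $14,808. Book value $31,308.
Year 5: $103,656 × 2/21 = $9,872. Book value $21,436.
Year 6: $103,656 × 1/21 = $4,936. Book value $16,500.

$4,936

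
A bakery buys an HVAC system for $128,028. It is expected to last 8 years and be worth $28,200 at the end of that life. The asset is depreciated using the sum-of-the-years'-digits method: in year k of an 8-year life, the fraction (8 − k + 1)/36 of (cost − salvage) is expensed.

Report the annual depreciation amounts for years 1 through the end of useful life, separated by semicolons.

$22,184; $19,411; $16,638; $13,865; $11,092; $8,319; $5,546; $2,773

Depreciable base = $128,028 − $28,200 = $99,828.
Sum of the years' digits = 8+7+6+5+4+3+2+1 = 36.
Year 1: $99,828 × 8/36 = $22,184. Book value $105,844.
Year 2: $99,828 × 7/36 = $19,411. Book value $86,433.
Year 3: $99,828 × 6/36 = $16,638. Book value $69,795.
Year 4: $99,828 × 5/36 = $13,865. Book value $55,930.
Year 5: $99,828 × 4/36 = $11,092. Book value $44,838.
Year 6: $99,828 × 3/36 = $8,319. Book value $36,519.
Year 7: $99,828 × 2/36 = $5,546. Book value $30,973.
Year 8: $99,828 × 1/36 = $2,773. Book value $28,200.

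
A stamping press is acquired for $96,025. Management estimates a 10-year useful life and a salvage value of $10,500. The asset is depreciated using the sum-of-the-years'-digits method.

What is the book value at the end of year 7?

$19,830

Depreciable base = $96,025 − $10,500 = $85,525.
Sum of the years' digits = 10+9+8+7+6+5+4+3+2+1 = 55.
Year 1: $85,525 × 10/55 = $15,550. Book value $80,475.
Year 2: $85,525 × 9/55 = $13,995. Book value $66,480.
Year 3: $85,525 × 8/55 = $12,440. Book value $54,040.
Year 4: $85,525 × 7/55 = $10,885. Book value $43,155.
Year 5: $85,525 × 6/55 = $9,330. Book value $33,825.
Year 6: $85,525 × 5/55 = $7,775. Book value $26,050.
Year 7: $85,525 × 4/55 = $6,220. Book value $19,830.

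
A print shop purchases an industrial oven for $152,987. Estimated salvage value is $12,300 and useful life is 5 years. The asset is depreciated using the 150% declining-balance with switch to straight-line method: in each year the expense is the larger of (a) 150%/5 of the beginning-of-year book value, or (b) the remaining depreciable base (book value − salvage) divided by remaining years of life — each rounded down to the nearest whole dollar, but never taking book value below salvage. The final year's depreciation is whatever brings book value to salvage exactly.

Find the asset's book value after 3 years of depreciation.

Depreciable base = $152,987 − $12,300 = $140,687.
Year 1: DB = ⌊$152,987 × 150%/5⌋ = $45,896; SL = ⌊$140,687/5⌋ = $28,137 → take DB $45,896. Book value $107,091.
Year 2: DB = ⌊$107,091 × 150%/5⌋ = $32,127; SL = ⌊$94,791/4⌋ = $23,697 → take DB $32,127. Book value $74,964.
Year 3: DB = ⌊$74,964 × 150%/5⌋ = $22,489; SL = ⌊$62,664/3⌋ = $20,888 → take DB $22,489. Book value $52,475.

$52,475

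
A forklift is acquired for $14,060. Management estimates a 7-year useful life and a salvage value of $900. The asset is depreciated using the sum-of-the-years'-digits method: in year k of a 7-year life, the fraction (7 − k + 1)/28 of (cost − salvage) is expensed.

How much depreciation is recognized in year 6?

Depreciable base = $14,060 − $900 = $13,160.
Sum of the years' digits = 7+6+5+4+3+2+1 = 28.
Year 1: $13,160 × 7/28 = $3,290. Book value $10,770.
Year 2: $13,160 × 6/28 = $2,820. Book value $7,950.
Year 3: $13,160 × 5/28 = $2,350. Book value $5,600.
Year 4: $13,160 × 4/28 = $1,880. Book value $3,720.
Year 5: $13,160 × 3/28 = $1,410. Book value $2,310.
Year 6: $13,160 × 2/28 = $940. Book value $1,370.

$940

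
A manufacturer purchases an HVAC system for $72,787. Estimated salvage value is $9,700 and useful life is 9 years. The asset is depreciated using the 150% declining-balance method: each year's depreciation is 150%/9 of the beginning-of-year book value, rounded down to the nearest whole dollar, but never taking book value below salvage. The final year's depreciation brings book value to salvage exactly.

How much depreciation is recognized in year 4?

Depreciable base = $72,787 − $9,700 = $63,087.
Year 1: ⌊$72,787 × 150%/9⌋ = $12,131. Book value $60,656.
Year 2: ⌊$60,656 × 150%/9⌋ = $10,109. Book value $50,547.
Year 3: ⌊$50,547 × 150%/9⌋ = $8,424. Book value $42,123.
Year 4: ⌊$42,123 × 150%/9⌋ = $7,020. Book value $35,103.

$7,020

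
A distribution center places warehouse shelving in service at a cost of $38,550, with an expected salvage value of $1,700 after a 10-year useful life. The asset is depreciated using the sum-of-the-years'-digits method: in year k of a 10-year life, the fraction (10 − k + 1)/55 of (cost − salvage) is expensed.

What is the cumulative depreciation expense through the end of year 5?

$26,800

Depreciable base = $38,550 − $1,700 = $36,850.
Sum of the years' digits = 10+9+8+7+6+5+4+3+2+1 = 55.
Year 1: $36,850 × 10/55 = $6,700. Book value $31,850.
Year 2: $36,850 × 9/55 = $6,030. Book value $25,820.
Year 3: $36,850 × 8/55 = $5,360. Book value $20,460.
Year 4: $36,850 × 7/55 = $4,690. Book value $15,770.
Year 5: $36,850 × 6/55 = $4,020. Book value $11,750.
Accumulated through year 5 = $38,550 − $11,750 = $26,800.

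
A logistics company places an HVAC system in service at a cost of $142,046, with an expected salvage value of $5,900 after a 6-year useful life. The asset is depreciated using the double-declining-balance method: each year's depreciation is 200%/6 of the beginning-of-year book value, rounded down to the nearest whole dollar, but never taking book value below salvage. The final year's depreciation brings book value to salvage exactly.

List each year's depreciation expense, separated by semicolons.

Depreciable base = $142,046 − $5,900 = $136,146.
Year 1: ⌊$142,046 × 200%/6⌋ = $47,348. Book value $94,698.
Year 2: ⌊$94,698 × 200%/6⌋ = $31,566. Book value $63,132.
Year 3: ⌊$63,132 × 200%/6⌋ = $21,044. Book value $42,088.
Year 4: ⌊$42,088 × 200%/6⌋ = $14,029. Book value $28,059.
Year 5: ⌊$28,059 × 200%/6⌋ = $9,353. Book value $18,706.
Year 6 (final): $18,706 − $5,900 = $12,806. Book value $5,900.

$47,348; $31,566; $21,044; $14,029; $9,353; $12,806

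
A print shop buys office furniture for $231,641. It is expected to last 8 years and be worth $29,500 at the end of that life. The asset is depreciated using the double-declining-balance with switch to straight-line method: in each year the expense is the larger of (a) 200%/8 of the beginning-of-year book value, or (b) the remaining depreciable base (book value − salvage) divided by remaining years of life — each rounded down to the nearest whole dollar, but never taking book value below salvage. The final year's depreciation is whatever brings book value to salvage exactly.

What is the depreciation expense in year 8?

$1,422

Depreciable base = $231,641 − $29,500 = $202,141.
Year 1: DB = ⌊$231,641 × 200%/8⌋ = $57,910; SL = ⌊$202,141/8⌋ = $25,267 → take DB $57,910. Book value $173,731.
Year 2: DB = ⌊$173,731 × 200%/8⌋ = $43,432; SL = ⌊$144,231/7⌋ = $20,604 → take DB $43,432. Book value $130,299.
Year 3: DB = ⌊$130,299 × 200%/8⌋ = $32,574; SL = ⌊$100,799/6⌋ = $16,799 → take DB $32,574. Book value $97,725.
Year 4: DB = ⌊$97,725 × 200%/8⌋ = $24,431; SL = ⌊$68,225/5⌋ = $13,645 → take DB $24,431. Book value $73,294.
Year 5: DB = ⌊$73,294 × 200%/8⌋ = $18,323; SL = ⌊$43,794/4⌋ = $10,948 → take DB $18,323. Book value $54,971.
Year 6: DB = ⌊$54,971 × 200%/8⌋ = $13,742; SL = ⌊$25,471/3⌋ = $8,490 → take DB $13,742. Book value $41,229.
Year 7: DB = ⌊$41,229 × 200%/8⌋ = $10,307; SL = ⌊$11,729/2⌋ = $5,864 → take DB $10,307. Book value $30,922.
Year 8 (final): $30,922 − $29,500 = $1,422. Book value $29,500.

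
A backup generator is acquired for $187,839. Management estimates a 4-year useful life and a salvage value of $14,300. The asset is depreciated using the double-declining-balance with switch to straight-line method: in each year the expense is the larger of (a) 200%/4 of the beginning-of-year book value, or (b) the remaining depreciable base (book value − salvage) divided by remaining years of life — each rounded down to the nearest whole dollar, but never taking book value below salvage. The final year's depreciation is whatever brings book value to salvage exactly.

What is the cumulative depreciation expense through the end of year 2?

Depreciable base = $187,839 − $14,300 = $173,539.
Year 1: DB = ⌊$187,839 × 200%/4⌋ = $93,919; SL = ⌊$173,539/4⌋ = $43,384 → take DB $93,919. Book value $93,920.
Year 2: DB = ⌊$93,920 × 200%/4⌋ = $46,960; SL = ⌊$79,620/3⌋ = $26,540 → take DB $46,960. Book value $46,960.
Accumulated through year 2 = $187,839 − $46,960 = $140,879.

$140,879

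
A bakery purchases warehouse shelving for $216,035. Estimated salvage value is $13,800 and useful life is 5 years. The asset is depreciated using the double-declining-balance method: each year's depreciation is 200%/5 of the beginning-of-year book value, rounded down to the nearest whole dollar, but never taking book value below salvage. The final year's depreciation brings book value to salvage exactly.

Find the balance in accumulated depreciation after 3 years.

Depreciable base = $216,035 − $13,800 = $202,235.
Year 1: ⌊$216,035 × 200%/5⌋ = $86,414. Book value $129,621.
Year 2: ⌊$129,621 × 200%/5⌋ = $51,848. Book value $77,773.
Year 3: ⌊$77,773 × 200%/5⌋ = $31,109. Book value $46,664.
Accumulated through year 3 = $216,035 − $46,664 = $169,371.

$169,371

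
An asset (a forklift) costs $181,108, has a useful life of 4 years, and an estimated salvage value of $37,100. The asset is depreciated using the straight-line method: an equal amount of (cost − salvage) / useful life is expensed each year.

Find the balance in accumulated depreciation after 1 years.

$36,002

Depreciable base = $181,108 − $37,100 = $144,008.
Annual expense = $144,008 / 4 = $36,002.
End of year 1: book value $145,106.
Accumulated through year 1 = $181,108 − $145,106 = $36,002.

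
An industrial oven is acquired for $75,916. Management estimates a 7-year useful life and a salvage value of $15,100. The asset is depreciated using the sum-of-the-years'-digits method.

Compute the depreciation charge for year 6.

$4,344

Depreciable base = $75,916 − $15,100 = $60,816.
Sum of the years' digits = 7+6+5+4+3+2+1 = 28.
Year 1: $60,816 × 7/28 = $15,204. Book value $60,712.
Year 2: $60,816 × 6/28 = $13,032. Book value $47,680.
Year 3: $60,816 × 5/28 = $10,860. Book value $36,820.
Year 4: $60,816 × 4/28 = $8,688. Book value $28,132.
Year 5: $60,816 × 3/28 = $6,516. Book value $21,616.
Year 6: $60,816 × 2/28 = $4,344. Book value $17,272.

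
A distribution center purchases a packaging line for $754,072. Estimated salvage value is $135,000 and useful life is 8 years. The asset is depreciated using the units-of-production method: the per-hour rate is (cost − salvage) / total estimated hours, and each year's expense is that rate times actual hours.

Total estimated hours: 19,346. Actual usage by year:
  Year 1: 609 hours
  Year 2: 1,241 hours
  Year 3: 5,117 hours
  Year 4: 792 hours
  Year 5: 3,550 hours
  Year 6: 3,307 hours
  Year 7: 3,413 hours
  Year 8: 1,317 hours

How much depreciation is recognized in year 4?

$25,344

Depreciable base = $754,072 − $135,000 = $619,072.
Rate = $619,072 / 19,346 hours = $32 per hour.
Year 1: 609 × $32 = $19,488. Book value $734,584.
Year 2: 1,241 × $32 = $39,712. Book value $694,872.
Year 3: 5,117 × $32 = $163,744. Book value $531,128.
Year 4: 792 × $32 = $25,344. Book value $505,784.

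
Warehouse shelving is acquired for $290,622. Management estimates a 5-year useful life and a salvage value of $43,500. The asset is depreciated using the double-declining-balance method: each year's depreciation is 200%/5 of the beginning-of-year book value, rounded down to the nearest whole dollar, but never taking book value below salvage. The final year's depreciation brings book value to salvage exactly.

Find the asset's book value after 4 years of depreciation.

Depreciable base = $290,622 − $43,500 = $247,122.
Year 1: ⌊$290,622 × 200%/5⌋ = $116,248. Book value $174,374.
Year 2: ⌊$174,374 × 200%/5⌋ = $69,749. Book value $104,625.
Year 3: ⌊$104,625 × 200%/5⌋ = $41,850. Book value $62,775.
Year 4: ⌊$62,775 × 200%/5⌋ = $25,110, capped at $19,275. Book value $43,500.

$43,500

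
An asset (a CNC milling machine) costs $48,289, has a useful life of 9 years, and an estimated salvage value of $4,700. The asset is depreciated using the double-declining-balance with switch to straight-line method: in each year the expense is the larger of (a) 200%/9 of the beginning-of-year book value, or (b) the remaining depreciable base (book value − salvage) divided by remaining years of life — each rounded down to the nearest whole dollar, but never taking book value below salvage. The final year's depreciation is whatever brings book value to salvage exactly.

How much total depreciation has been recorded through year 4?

$30,616

Depreciable base = $48,289 − $4,700 = $43,589.
Year 1: DB = ⌊$48,289 × 200%/9⌋ = $10,730; SL = ⌊$43,589/9⌋ = $4,843 → take DB $10,730. Book value $37,559.
Year 2: DB = ⌊$37,559 × 200%/9⌋ = $8,346; SL = ⌊$32,859/8⌋ = $4,107 → take DB $8,346. Book value $29,213.
Year 3: DB = ⌊$29,213 × 200%/9⌋ = $6,491; SL = ⌊$24,513/7⌋ = $3,501 → take DB $6,491. Book value $22,722.
Year 4: DB = ⌊$22,722 × 200%/9⌋ = $5,049; SL = ⌊$18,022/6⌋ = $3,003 → take DB $5,049. Book value $17,673.
Accumulated through year 4 = $48,289 − $17,673 = $30,616.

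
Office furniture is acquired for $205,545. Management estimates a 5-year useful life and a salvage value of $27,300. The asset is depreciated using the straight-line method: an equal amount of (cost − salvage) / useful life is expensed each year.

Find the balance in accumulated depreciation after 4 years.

Depreciable base = $205,545 − $27,300 = $178,245.
Annual expense = $178,245 / 5 = $35,649.
End of year 1: book value $169,896.
End of year 2: book value $134,247.
End of year 3: book value $98,598.
End of year 4: book value $62,949.
Accumulated through year 4 = $205,545 − $62,949 = $142,596.

$142,596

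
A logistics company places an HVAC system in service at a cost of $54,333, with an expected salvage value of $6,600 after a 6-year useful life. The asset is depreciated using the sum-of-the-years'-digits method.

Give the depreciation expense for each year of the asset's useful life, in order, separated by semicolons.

$13,638; $11,365; $9,092; $6,819; $4,546; $2,273

Depreciable base = $54,333 − $6,600 = $47,733.
Sum of the years' digits = 6+5+4+3+2+1 = 21.
Year 1: $47,733 × 6/21 = $13,638. Book value $40,695.
Year 2: $47,733 × 5/21 = $11,365. Book value $29,330.
Year 3: $47,733 × 4/21 = $9,092. Book value $20,238.
Year 4: $47,733 × 3/21 = $6,819. Book value $13,419.
Year 5: $47,733 × 2/21 = $4,546. Book value $8,873.
Year 6: $47,733 × 1/21 = $2,273. Book value $6,600.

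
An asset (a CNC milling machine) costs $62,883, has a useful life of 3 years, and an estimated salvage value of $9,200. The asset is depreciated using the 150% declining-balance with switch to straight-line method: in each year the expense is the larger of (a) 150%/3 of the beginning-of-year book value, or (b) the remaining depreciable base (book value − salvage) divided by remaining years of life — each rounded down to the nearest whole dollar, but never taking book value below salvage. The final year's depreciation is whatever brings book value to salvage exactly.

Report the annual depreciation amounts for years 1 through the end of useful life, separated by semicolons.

$31,441; $15,721; $6,521

Depreciable base = $62,883 − $9,200 = $53,683.
Year 1: DB = ⌊$62,883 × 150%/3⌋ = $31,441; SL = ⌊$53,683/3⌋ = $17,894 → take DB $31,441. Book value $31,442.
Year 2: DB = ⌊$31,442 × 150%/3⌋ = $15,721; SL = ⌊$22,242/2⌋ = $11,121 → take DB $15,721. Book value $15,721.
Year 3 (final): $15,721 − $9,200 = $6,521. Book value $9,200.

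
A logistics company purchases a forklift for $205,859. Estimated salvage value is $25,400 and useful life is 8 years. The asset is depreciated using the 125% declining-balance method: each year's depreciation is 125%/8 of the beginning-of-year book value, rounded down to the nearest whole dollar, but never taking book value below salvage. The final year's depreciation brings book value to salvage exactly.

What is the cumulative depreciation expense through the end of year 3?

Depreciable base = $205,859 − $25,400 = $180,459.
Year 1: ⌊$205,859 × 125%/8⌋ = $32,165. Book value $173,694.
Year 2: ⌊$173,694 × 125%/8⌋ = $27,139. Book value $146,555.
Year 3: ⌊$146,555 × 125%/8⌋ = $22,899. Book value $123,656.
Accumulated through year 3 = $205,859 − $123,656 = $82,203.

$82,203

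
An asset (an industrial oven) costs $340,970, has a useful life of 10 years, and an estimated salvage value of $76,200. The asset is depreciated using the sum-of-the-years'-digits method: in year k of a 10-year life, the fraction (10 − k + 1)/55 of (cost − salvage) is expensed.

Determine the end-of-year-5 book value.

Depreciable base = $340,970 − $76,200 = $264,770.
Sum of the years' digits = 10+9+8+7+6+5+4+3+2+1 = 55.
Year 1: $264,770 × 10/55 = $48,140. Book value $292,830.
Year 2: $264,770 × 9/55 = $43,326. Book value $249,504.
Year 3: $264,770 × 8/55 = $38,512. Book value $210,992.
Year 4: $264,770 × 7/55 = $33,698. Book value $177,294.
Year 5: $264,770 × 6/55 = $28,884. Book value $148,410.

$148,410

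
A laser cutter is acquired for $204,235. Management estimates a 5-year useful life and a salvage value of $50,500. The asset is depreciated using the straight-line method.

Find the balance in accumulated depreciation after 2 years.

$61,494

Depreciable base = $204,235 − $50,500 = $153,735.
Annual expense = $153,735 / 5 = $30,747.
End of year 1: book value $173,488.
End of year 2: book value $142,741.
Accumulated through year 2 = $204,235 − $142,741 = $61,494.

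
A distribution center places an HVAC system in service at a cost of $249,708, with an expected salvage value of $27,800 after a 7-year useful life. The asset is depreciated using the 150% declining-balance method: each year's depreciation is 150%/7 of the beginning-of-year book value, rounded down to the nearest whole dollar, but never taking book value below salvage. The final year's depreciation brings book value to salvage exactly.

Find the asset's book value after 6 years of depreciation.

$58,754

Depreciable base = $249,708 − $27,800 = $221,908.
Year 1: ⌊$249,708 × 150%/7⌋ = $53,508. Book value $196,200.
Year 2: ⌊$196,200 × 150%/7⌋ = $42,042. Book value $154,158.
Year 3: ⌊$154,158 × 150%/7⌋ = $33,033. Book value $121,125.
Year 4: ⌊$121,125 × 150%/7⌋ = $25,955. Book value $95,170.
Year 5: ⌊$95,170 × 150%/7⌋ = $20,393. Book value $74,777.
Year 6: ⌊$74,777 × 150%/7⌋ = $16,023. Book value $58,754.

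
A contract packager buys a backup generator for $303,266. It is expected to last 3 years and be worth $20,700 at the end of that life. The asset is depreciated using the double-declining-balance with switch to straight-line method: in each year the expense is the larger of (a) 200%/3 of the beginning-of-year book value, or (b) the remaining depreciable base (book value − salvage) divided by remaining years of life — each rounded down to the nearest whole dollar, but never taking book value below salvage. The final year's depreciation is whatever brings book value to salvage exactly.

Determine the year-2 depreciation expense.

$67,392

Depreciable base = $303,266 − $20,700 = $282,566.
Year 1: DB = ⌊$303,266 × 200%/3⌋ = $202,177; SL = ⌊$282,566/3⌋ = $94,188 → take DB $202,177. Book value $101,089.
Year 2: DB = ⌊$101,089 × 200%/3⌋ = $67,392; SL = ⌊$80,389/2⌋ = $40,194 → take DB $67,392. Book value $33,697.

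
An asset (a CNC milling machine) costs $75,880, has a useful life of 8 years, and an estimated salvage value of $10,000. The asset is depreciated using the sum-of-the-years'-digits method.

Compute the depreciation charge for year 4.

$9,150

Depreciable base = $75,880 − $10,000 = $65,880.
Sum of the years' digits = 8+7+6+5+4+3+2+1 = 36.
Year 1: $65,880 × 8/36 = $14,640. Book value $61,240.
Year 2: $65,880 × 7/36 = $12,810. Book value $48,430.
Year 3: $65,880 × 6/36 = $10,980. Book value $37,450.
Year 4: $65,880 × 5/36 = $9,150. Book value $28,300.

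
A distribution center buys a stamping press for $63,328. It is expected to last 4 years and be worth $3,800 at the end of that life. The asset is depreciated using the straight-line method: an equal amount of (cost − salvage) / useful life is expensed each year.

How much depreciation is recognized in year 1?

$14,882

Depreciable base = $63,328 − $3,800 = $59,528.
Annual expense = $59,528 / 4 = $14,882.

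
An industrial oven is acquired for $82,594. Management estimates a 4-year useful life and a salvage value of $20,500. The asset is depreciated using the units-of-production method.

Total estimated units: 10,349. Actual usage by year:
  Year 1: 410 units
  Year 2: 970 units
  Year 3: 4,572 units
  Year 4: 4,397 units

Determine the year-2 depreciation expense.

$5,820

Depreciable base = $82,594 − $20,500 = $62,094.
Rate = $62,094 / 10,349 units = $6 per unit.
Year 1: 410 × $6 = $2,460. Book value $80,134.
Year 2: 970 × $6 = $5,820. Book value $74,314.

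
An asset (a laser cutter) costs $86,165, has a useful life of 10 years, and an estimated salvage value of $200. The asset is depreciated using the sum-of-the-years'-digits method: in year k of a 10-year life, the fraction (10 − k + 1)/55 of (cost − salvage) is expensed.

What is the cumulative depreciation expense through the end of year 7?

Depreciable base = $86,165 − $200 = $85,965.
Sum of the years' digits = 10+9+8+7+6+5+4+3+2+1 = 55.
Year 1: $85,965 × 10/55 = $15,630. Book value $70,535.
Year 2: $85,965 × 9/55 = $14,067. Book value $56,468.
Year 3: $85,965 × 8/55 = $12,504. Book value $43,964.
Year 4: $85,965 × 7/55 = $10,941. Book value $33,023.
Year 5: $85,965 × 6/55 = $9,378. Book value $23,645.
Year 6: $85,965 × 5/55 = $7,815. Book value $15,830.
Year 7: $85,965 × 4/55 = $6,252. Book value $9,578.
Accumulated through year 7 = $86,165 − $9,578 = $76,587.

$76,587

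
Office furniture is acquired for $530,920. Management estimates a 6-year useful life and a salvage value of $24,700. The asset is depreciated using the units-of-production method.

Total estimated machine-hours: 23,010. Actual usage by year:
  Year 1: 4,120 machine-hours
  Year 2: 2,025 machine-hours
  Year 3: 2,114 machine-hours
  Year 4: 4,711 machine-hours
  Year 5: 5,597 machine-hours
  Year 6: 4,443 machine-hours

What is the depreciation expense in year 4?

$103,642

Depreciable base = $530,920 − $24,700 = $506,220.
Rate = $506,220 / 23,010 machine-hours = $22 per machine-hour.
Year 1: 4,120 × $22 = $90,640. Book value $440,280.
Year 2: 2,025 × $22 = $44,550. Book value $395,730.
Year 3: 2,114 × $22 = $46,508. Book value $349,222.
Year 4: 4,711 × $22 = $103,642. Book value $245,580.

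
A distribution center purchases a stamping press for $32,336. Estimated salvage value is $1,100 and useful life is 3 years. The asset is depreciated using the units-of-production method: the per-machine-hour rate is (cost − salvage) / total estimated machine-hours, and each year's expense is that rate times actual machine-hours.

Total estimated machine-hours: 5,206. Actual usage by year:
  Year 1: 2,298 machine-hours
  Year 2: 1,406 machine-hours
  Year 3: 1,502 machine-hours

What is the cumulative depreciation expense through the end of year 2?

Depreciable base = $32,336 − $1,100 = $31,236.
Rate = $31,236 / 5,206 machine-hours = $6 per machine-hour.
Year 1: 2,298 × $6 = $13,788. Book value $18,548.
Year 2: 1,406 × $6 = $8,436. Book value $10,112.
Accumulated through year 2 = $32,336 − $10,112 = $22,224.

$22,224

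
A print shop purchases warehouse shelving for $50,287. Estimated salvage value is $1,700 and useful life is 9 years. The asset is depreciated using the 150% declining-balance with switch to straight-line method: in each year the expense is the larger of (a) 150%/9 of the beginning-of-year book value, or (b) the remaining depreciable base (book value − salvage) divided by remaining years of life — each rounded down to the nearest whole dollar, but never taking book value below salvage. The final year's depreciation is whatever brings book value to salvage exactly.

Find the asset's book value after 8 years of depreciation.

$6,211

Depreciable base = $50,287 − $1,700 = $48,587.
Year 1: DB = ⌊$50,287 × 150%/9⌋ = $8,381; SL = ⌊$48,587/9⌋ = $5,398 → take DB $8,381. Book value $41,906.
Year 2: DB = ⌊$41,906 × 150%/9⌋ = $6,984; SL = ⌊$40,206/8⌋ = $5,025 → take DB $6,984. Book value $34,922.
Year 3: DB = ⌊$34,922 × 150%/9⌋ = $5,820; SL = ⌊$33,222/7⌋ = $4,746 → take DB $5,820. Book value $29,102.
Year 4: DB = ⌊$29,102 × 150%/9⌋ = $4,850; SL = ⌊$27,402/6⌋ = $4,567 → take DB $4,850. Book value $24,252.
Year 5: DB = ⌊$24,252 × 150%/9⌋ = $4,042; SL = ⌊$22,552/5⌋ = $4,510 → take SL $4,510. Book value $19,742.
Year 6: DB = ⌊$19,742 × 150%/9⌋ = $3,290; SL = ⌊$18,042/4⌋ = $4,510 → take SL $4,510. Book value $15,232.
Year 7: DB = ⌊$15,232 × 150%/9⌋ = $2,538; SL = ⌊$13,532/3⌋ = $4,510 → take SL $4,510. Book value $10,722.
Year 8: DB = ⌊$10,722 × 150%/9⌋ = $1,787; SL = ⌊$9,022/2⌋ = $4,511 → take SL $4,511. Book value $6,211.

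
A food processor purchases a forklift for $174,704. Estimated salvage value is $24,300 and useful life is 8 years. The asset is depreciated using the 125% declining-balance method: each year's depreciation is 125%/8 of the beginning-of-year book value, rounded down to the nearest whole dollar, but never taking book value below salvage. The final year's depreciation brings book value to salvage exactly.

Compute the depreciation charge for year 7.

Depreciable base = $174,704 − $24,300 = $150,404.
Year 1: ⌊$174,704 × 125%/8⌋ = $27,297. Book value $147,407.
Year 2: ⌊$147,407 × 125%/8⌋ = $23,032. Book value $124,375.
Year 3: ⌊$124,375 × 125%/8⌋ = $19,433. Book value $104,942.
Year 4: ⌊$104,942 × 125%/8⌋ = $16,397. Book value $88,545.
Year 5: ⌊$88,545 × 125%/8⌋ = $13,835. Book value $74,710.
Year 6: ⌊$74,710 × 125%/8⌋ = $11,673. Book value $63,037.
Year 7: ⌊$63,037 × 125%/8⌋ = $9,849. Book value $53,188.

$9,849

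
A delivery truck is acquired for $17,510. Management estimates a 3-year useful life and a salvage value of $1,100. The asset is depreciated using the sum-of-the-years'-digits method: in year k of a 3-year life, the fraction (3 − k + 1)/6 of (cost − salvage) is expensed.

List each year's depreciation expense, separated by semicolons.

Depreciable base = $17,510 − $1,100 = $16,410.
Sum of the years' digits = 3+2+1 = 6.
Year 1: $16,410 × 3/6 = $8,205. Book value $9,305.
Year 2: $16,410 × 2/6 = $5,470. Book value $3,835.
Year 3: $16,410 × 1/6 = $2,735. Book value $1,100.

$8,205; $5,470; $2,735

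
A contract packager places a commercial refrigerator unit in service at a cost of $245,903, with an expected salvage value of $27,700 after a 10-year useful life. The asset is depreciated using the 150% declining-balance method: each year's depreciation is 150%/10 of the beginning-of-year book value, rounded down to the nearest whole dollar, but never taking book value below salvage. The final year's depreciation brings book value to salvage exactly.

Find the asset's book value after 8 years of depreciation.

Depreciable base = $245,903 − $27,700 = $218,203.
Year 1: ⌊$245,903 × 150%/10⌋ = $36,885. Book value $209,018.
Year 2: ⌊$209,018 × 150%/10⌋ = $31,352. Book value $177,666.
Year 3: ⌊$177,666 × 150%/10⌋ = $26,649. Book value $151,017.
Year 4: ⌊$151,017 × 150%/10⌋ = $22,652. Book value $128,365.
Year 5: ⌊$128,365 × 150%/10⌋ = $19,254. Book value $109,111.
Year 6: ⌊$109,111 × 150%/10⌋ = $16,366. Book value $92,745.
Year 7: ⌊$92,745 × 150%/10⌋ = $13,911. Book value $78,834.
Year 8: ⌊$78,834 × 150%/10⌋ = $11,825. Book value $67,009.

$67,009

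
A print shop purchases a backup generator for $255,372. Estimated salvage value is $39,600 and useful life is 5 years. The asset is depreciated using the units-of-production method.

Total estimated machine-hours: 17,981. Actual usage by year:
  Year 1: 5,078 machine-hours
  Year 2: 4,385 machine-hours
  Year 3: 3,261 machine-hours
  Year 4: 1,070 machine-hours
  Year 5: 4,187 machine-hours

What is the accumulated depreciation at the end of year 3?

$152,688

Depreciable base = $255,372 − $39,600 = $215,772.
Rate = $215,772 / 17,981 machine-hours = $12 per machine-hour.
Year 1: 5,078 × $12 = $60,936. Book value $194,436.
Year 2: 4,385 × $12 = $52,620. Book value $141,816.
Year 3: 3,261 × $12 = $39,132. Book value $102,684.
Accumulated through year 3 = $255,372 − $102,684 = $152,688.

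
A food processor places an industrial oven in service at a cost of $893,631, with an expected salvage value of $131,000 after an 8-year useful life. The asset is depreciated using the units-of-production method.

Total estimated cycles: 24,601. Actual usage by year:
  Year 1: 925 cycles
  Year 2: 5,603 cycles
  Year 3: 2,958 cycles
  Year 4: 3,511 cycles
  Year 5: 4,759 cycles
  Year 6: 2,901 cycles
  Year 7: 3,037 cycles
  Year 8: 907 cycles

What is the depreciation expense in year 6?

Depreciable base = $893,631 − $131,000 = $762,631.
Rate = $762,631 / 24,601 cycles = $31 per cycle.
Year 1: 925 × $31 = $28,675. Book value $864,956.
Year 2: 5,603 × $31 = $173,693. Book value $691,263.
Year 3: 2,958 × $31 = $91,698. Book value $599,565.
Year 4: 3,511 × $31 = $108,841. Book value $490,724.
Year 5: 4,759 × $31 = $147,529. Book value $343,195.
Year 6: 2,901 × $31 = $89,931. Book value $253,264.

$89,931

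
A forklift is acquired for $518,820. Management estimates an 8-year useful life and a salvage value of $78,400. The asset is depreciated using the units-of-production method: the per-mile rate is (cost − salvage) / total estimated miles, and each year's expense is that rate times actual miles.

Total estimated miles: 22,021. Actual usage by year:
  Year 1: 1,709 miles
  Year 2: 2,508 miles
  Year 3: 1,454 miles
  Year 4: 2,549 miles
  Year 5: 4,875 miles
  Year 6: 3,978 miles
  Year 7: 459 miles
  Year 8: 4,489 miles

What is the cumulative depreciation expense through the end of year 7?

$350,640

Depreciable base = $518,820 − $78,400 = $440,420.
Rate = $440,420 / 22,021 miles = $20 per mile.
Year 1: 1,709 × $20 = $34,180. Book value $484,640.
Year 2: 2,508 × $20 = $50,160. Book value $434,480.
Year 3: 1,454 × $20 = $29,080. Book value $405,400.
Year 4: 2,549 × $20 = $50,980. Book value $354,420.
Year 5: 4,875 × $20 = $97,500. Book value $256,920.
Year 6: 3,978 × $20 = $79,560. Book value $177,360.
Year 7: 459 × $20 = $9,180. Book value $168,180.
Accumulated through year 7 = $518,820 − $168,180 = $350,640.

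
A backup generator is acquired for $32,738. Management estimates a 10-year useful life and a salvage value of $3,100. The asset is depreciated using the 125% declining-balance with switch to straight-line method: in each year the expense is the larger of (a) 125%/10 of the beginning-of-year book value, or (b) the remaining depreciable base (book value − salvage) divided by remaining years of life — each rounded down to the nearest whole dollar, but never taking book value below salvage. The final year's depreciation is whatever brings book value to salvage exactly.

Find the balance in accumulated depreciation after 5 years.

$16,228

Depreciable base = $32,738 − $3,100 = $29,638.
Year 1: DB = ⌊$32,738 × 125%/10⌋ = $4,092; SL = ⌊$29,638/10⌋ = $2,963 → take DB $4,092. Book value $28,646.
Year 2: DB = ⌊$28,646 × 125%/10⌋ = $3,580; SL = ⌊$25,546/9⌋ = $2,838 → take DB $3,580. Book value $25,066.
Year 3: DB = ⌊$25,066 × 125%/10⌋ = $3,133; SL = ⌊$21,966/8⌋ = $2,745 → take DB $3,133. Book value $21,933.
Year 4: DB = ⌊$21,933 × 125%/10⌋ = $2,741; SL = ⌊$18,833/7⌋ = $2,690 → take DB $2,741. Book value $19,192.
Year 5: DB = ⌊$19,192 × 125%/10⌋ = $2,399; SL = ⌊$16,092/6⌋ = $2,682 → take SL $2,682. Book value $16,510.
Accumulated through year 5 = $32,738 − $16,510 = $16,228.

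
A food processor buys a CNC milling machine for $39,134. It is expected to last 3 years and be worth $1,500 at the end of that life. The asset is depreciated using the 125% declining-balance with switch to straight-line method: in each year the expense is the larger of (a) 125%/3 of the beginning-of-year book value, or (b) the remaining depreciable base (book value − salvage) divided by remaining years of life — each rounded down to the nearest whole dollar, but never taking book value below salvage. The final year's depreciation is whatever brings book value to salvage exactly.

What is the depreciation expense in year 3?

$10,665

Depreciable base = $39,134 − $1,500 = $37,634.
Year 1: DB = ⌊$39,134 × 125%/3⌋ = $16,305; SL = ⌊$37,634/3⌋ = $12,544 → take DB $16,305. Book value $22,829.
Year 2: DB = ⌊$22,829 × 125%/3⌋ = $9,512; SL = ⌊$21,329/2⌋ = $10,664 → take SL $10,664. Book value $12,165.
Year 3 (final): $12,165 − $1,500 = $10,665. Book value $1,500.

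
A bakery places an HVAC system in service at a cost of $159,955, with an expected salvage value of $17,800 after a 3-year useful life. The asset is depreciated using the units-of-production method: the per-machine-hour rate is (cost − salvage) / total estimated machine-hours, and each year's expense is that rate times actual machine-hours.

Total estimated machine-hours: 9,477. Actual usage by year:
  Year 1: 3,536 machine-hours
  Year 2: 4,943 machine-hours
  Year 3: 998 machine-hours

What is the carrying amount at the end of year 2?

$32,770

Depreciable base = $159,955 − $17,800 = $142,155.
Rate = $142,155 / 9,477 machine-hours = $15 per machine-hour.
Year 1: 3,536 × $15 = $53,040. Book value $106,915.
Year 2: 4,943 × $15 = $74,145. Book value $32,770.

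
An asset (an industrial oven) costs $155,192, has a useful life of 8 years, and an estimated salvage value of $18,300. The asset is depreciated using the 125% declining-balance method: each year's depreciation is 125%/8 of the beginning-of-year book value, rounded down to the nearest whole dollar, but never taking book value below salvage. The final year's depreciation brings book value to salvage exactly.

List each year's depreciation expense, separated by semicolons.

$24,248; $20,460; $17,263; $14,565; $12,290; $10,369; $8,749; $28,948

Depreciable base = $155,192 − $18,300 = $136,892.
Year 1: ⌊$155,192 × 125%/8⌋ = $24,248. Book value $130,944.
Year 2: ⌊$130,944 × 125%/8⌋ = $20,460. Book value $110,484.
Year 3: ⌊$110,484 × 125%/8⌋ = $17,263. Book value $93,221.
Year 4: ⌊$93,221 × 125%/8⌋ = $14,565. Book value $78,656.
Year 5: ⌊$78,656 × 125%/8⌋ = $12,290. Book value $66,366.
Year 6: ⌊$66,366 × 125%/8⌋ = $10,369. Book value $55,997.
Year 7: ⌊$55,997 × 125%/8⌋ = $8,749. Book value $47,248.
Year 8 (final): $47,248 − $18,300 = $28,948. Book value $18,300.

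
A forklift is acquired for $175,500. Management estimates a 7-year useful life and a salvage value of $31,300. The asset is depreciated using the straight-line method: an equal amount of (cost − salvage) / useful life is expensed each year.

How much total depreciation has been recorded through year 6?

Depreciable base = $175,500 − $31,300 = $144,200.
Annual expense = $144,200 / 7 = $20,600.
End of year 1: book value $154,900.
End of year 2: book value $134,300.
End of year 3: book value $113,700.
End of year 4: book value $93,100.
End of year 5: book value $72,500.
End of year 6: book value $51,900.
Accumulated through year 6 = $175,500 − $51,900 = $123,600.

$123,600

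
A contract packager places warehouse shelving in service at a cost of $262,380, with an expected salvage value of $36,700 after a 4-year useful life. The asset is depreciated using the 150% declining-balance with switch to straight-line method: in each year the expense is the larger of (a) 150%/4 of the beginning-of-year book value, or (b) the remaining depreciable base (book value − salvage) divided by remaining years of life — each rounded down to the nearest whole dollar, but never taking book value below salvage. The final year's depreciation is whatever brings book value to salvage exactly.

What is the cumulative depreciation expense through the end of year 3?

Depreciable base = $262,380 − $36,700 = $225,680.
Year 1: DB = ⌊$262,380 × 150%/4⌋ = $98,392; SL = ⌊$225,680/4⌋ = $56,420 → take DB $98,392. Book value $163,988.
Year 2: DB = ⌊$163,988 × 150%/4⌋ = $61,495; SL = ⌊$127,288/3⌋ = $42,429 → take DB $61,495. Book value $102,493.
Year 3: DB = ⌊$102,493 × 150%/4⌋ = $38,434; SL = ⌊$65,793/2⌋ = $32,896 → take DB $38,434. Book value $64,059.
Accumulated through year 3 = $262,380 − $64,059 = $198,321.

$198,321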